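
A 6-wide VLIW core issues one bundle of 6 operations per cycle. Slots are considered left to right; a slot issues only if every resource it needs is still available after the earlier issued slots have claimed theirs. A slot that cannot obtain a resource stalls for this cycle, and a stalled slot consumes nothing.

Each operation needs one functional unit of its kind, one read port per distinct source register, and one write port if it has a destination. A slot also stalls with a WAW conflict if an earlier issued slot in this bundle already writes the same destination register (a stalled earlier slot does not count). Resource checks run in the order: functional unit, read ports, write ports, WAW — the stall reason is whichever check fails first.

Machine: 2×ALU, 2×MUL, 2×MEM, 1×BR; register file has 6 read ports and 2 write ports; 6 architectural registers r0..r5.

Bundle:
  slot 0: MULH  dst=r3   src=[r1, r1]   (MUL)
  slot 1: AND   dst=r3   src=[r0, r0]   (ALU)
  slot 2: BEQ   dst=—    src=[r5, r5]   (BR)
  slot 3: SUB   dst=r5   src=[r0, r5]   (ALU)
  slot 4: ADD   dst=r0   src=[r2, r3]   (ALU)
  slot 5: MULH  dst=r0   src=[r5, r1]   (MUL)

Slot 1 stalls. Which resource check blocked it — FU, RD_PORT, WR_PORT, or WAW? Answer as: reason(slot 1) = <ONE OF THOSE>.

reason(slot 1) = WAW

#0 MUL src=r1,r1 dispatched  <A:2 Mu:1 Ld:2 B:1 rd:5 wr:1>
#1 ALU src=r0,r0 held:WAW  <A:2 Mu:1 Ld:2 B:1 rd:5 wr:1>
#2 BR src=r5,r5 dispatched  <A:2 Mu:1 Ld:2 B:0 rd:4 wr:1>
#3 ALU src=r0,r5 dispatched  <A:1 Mu:1 Ld:2 B:0 rd:2 wr:0>
#4 ALU src=r2,r3 held:WR_PORT  <A:1 Mu:1 Ld:2 B:0 rd:2 wr:0>
#5 MUL src=r5,r1 held:WR_PORT  <A:1 Mu:1 Ld:2 B:0 rd:2 wr:0>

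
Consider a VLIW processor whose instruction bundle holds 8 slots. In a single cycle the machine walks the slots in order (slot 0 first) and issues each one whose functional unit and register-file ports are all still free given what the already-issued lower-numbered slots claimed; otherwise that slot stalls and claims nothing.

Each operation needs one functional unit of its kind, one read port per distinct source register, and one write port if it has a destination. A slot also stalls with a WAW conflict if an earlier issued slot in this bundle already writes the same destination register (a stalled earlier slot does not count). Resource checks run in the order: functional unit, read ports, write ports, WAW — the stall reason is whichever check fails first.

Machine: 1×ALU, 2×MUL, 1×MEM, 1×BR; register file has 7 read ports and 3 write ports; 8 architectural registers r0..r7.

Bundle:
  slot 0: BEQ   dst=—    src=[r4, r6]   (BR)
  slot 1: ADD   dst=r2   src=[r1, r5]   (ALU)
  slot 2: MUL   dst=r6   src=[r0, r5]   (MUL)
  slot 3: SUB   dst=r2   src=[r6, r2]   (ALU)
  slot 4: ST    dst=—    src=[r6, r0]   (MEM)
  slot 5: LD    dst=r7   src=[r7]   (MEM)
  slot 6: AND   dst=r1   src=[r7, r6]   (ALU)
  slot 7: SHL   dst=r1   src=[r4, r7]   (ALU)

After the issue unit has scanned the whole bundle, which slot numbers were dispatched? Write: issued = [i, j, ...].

#0 BR src=r4,r6 dispatched  <A:1 Mu:2 Ld:1 B:0 rd:5 wr:3>
#1 ALU src=r1,r5 dispatched  <A:0 Mu:2 Ld:1 B:0 rd:3 wr:2>
#2 MUL src=r0,r5 dispatched  <A:0 Mu:1 Ld:1 B:0 rd:1 wr:1>
#3 ALU src=r6,r2 held:FU  <A:0 Mu:1 Ld:1 B:0 rd:1 wr:1>
#4 MEM src=r6,r0 held:RD_PORT  <A:0 Mu:1 Ld:1 B:0 rd:1 wr:1>
#5 MEM src=r7 dispatched  <A:0 Mu:1 Ld:0 B:0 rd:0 wr:0>
#6 ALU src=r7,r6 held:FU  <A:0 Mu:1 Ld:0 B:0 rd:0 wr:0>
#7 ALU src=r4,r7 held:FU  <A:0 Mu:1 Ld:0 B:0 rd:0 wr:0>

issued = [0, 1, 2, 5]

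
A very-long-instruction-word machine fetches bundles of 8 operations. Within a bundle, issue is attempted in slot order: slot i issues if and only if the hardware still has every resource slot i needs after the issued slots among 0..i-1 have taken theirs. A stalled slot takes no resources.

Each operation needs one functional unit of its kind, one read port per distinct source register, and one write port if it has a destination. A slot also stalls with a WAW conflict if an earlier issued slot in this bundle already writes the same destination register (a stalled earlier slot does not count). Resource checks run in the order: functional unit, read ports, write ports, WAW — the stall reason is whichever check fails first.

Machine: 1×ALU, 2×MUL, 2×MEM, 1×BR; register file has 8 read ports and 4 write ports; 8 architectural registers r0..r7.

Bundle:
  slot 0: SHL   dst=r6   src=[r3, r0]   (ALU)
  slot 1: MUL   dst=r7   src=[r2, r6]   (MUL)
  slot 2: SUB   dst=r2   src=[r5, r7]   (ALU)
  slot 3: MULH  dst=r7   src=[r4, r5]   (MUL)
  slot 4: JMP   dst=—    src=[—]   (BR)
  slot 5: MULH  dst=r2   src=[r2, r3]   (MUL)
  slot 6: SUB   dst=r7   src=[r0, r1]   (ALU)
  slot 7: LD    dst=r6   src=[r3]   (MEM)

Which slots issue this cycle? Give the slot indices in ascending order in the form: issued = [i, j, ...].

issued = [0, 1, 4, 5]

  0. ALU→r6 ⇒ go  {0A/2Mu/2Ld/1B | 6r 3w}
  1. MUL→r7 ⇒ go  {0A/1Mu/2Ld/1B | 4r 2w}
  2. ALU→r2 ⇒ no(FU)  {0A/1Mu/2Ld/1B | 4r 2w}
  3. MUL→r7 ⇒ no(WAW)  {0A/1Mu/2Ld/1B | 4r 2w}
  4. BR ⇒ go  {0A/1Mu/2Ld/0B | 4r 2w}
  5. MUL→r2 ⇒ go  {0A/0Mu/2Ld/0B | 2r 1w}
  6. ALU→r7 ⇒ no(FU)  {0A/0Mu/2Ld/0B | 2r 1w}
  7. MEM→r6 ⇒ no(WAW)  {0A/0Mu/2Ld/0B | 2r 1w}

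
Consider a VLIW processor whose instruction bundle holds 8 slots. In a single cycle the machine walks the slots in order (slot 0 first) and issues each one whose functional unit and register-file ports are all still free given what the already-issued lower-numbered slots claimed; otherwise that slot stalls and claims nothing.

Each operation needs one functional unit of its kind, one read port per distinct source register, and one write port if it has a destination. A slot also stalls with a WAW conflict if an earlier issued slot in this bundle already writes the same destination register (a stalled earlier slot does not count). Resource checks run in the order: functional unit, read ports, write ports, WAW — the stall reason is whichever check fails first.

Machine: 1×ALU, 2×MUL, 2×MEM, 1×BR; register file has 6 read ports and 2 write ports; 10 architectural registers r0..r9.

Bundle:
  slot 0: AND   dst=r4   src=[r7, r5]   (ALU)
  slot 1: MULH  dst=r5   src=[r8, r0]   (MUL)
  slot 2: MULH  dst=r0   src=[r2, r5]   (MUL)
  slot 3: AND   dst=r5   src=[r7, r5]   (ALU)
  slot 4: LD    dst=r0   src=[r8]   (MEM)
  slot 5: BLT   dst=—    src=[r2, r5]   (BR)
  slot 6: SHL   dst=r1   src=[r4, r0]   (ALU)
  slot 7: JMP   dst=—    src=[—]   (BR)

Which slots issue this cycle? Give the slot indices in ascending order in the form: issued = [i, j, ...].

slot 0 (ALU): ISSUE — free A0,Mu2,Ld2,B1 rp4 wp1
slot 1 (MUL): ISSUE — free A0,Mu1,Ld2,B1 rp2 wp0
slot 2 (MUL): stall WR_PORT — free A0,Mu1,Ld2,B1 rp2 wp0
slot 3 (ALU): stall FU — free A0,Mu1,Ld2,B1 rp2 wp0
slot 4 (MEM): stall WR_PORT — free A0,Mu1,Ld2,B1 rp2 wp0
slot 5 (BR): ISSUE — free A0,Mu1,Ld2,B0 rp0 wp0
slot 6 (ALU): stall FU — free A0,Mu1,Ld2,B0 rp0 wp0
slot 7 (BR): stall FU — free A0,Mu1,Ld2,B0 rp0 wp0

issued = [0, 1, 5]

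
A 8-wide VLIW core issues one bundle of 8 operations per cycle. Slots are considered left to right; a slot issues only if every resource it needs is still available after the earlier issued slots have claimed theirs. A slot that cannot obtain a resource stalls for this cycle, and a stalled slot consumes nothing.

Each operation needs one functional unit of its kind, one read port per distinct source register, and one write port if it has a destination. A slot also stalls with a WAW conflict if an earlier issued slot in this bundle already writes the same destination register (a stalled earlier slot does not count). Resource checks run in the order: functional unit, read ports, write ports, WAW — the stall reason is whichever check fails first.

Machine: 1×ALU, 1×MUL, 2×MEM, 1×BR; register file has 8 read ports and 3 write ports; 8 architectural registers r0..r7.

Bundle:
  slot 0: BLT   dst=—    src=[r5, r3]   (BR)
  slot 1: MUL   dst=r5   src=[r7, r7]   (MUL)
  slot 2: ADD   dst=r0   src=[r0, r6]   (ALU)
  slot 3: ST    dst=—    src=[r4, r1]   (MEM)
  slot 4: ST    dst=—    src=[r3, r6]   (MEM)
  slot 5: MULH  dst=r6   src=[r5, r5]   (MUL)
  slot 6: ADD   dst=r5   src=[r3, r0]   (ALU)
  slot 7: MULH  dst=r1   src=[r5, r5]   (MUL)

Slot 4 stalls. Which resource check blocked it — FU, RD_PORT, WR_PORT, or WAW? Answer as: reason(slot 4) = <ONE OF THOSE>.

reason(slot 4) = RD_PORT

  0. BR ⇒ go  {1A/1Mu/2Ld/0B | 6r 3w}
  1. MUL→r5 ⇒ go  {1A/0Mu/2Ld/0B | 5r 2w}
  2. ALU→r0 ⇒ go  {0A/0Mu/2Ld/0B | 3r 1w}
  3. MEM ⇒ go  {0A/0Mu/1Ld/0B | 1r 1w}
  4. MEM ⇒ no(RD_PORT)  {0A/0Mu/1Ld/0B | 1r 1w}
  5. MUL→r6 ⇒ no(FU)  {0A/0Mu/1Ld/0B | 1r 1w}
  6. ALU→r5 ⇒ no(FU)  {0A/0Mu/1Ld/0B | 1r 1w}
  7. MUL→r1 ⇒ no(FU)  {0A/0Mu/1Ld/0B | 1r 1w}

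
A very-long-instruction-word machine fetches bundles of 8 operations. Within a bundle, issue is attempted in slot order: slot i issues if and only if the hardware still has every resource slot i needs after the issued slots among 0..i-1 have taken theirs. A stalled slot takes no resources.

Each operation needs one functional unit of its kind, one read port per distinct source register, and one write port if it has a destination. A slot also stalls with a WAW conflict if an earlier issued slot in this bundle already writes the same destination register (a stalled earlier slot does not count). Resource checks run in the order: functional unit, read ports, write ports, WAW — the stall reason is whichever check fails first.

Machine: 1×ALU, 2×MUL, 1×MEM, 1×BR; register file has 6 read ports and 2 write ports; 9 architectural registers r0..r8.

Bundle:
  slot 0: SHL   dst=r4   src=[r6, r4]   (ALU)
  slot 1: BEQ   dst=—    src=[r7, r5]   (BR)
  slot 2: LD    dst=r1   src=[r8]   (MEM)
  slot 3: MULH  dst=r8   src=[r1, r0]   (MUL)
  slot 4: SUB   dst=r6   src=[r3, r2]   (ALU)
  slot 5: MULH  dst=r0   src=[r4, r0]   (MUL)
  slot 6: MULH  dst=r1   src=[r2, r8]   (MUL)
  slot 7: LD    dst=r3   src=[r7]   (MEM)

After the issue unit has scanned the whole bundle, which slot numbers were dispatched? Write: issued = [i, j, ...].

issued = [0, 1, 2]

(0) want 1×ALU +2rd +1wr — yes → AL0|MU2|ME1|BR1|rd4|wr1
(1) want 1×BR +2rd +0wr — yes → AL0|MU2|ME1|BR0|rd2|wr1
(2) want 1×MEM +1rd +1wr — yes → AL0|MU2|ME0|BR0|rd1|wr0
(3) want 1×MUL +2rd +1wr — RD_PORT → AL0|MU2|ME0|BR0|rd1|wr0
(4) want 1×ALU +2rd +1wr — FU → AL0|MU2|ME0|BR0|rd1|wr0
(5) want 1×MUL +2rd +1wr — RD_PORT → AL0|MU2|ME0|BR0|rd1|wr0
(6) want 1×MUL +2rd +1wr — RD_PORT → AL0|MU2|ME0|BR0|rd1|wr0
(7) want 1×MEM +1rd +1wr — FU → AL0|MU2|ME0|BR0|rd1|wr0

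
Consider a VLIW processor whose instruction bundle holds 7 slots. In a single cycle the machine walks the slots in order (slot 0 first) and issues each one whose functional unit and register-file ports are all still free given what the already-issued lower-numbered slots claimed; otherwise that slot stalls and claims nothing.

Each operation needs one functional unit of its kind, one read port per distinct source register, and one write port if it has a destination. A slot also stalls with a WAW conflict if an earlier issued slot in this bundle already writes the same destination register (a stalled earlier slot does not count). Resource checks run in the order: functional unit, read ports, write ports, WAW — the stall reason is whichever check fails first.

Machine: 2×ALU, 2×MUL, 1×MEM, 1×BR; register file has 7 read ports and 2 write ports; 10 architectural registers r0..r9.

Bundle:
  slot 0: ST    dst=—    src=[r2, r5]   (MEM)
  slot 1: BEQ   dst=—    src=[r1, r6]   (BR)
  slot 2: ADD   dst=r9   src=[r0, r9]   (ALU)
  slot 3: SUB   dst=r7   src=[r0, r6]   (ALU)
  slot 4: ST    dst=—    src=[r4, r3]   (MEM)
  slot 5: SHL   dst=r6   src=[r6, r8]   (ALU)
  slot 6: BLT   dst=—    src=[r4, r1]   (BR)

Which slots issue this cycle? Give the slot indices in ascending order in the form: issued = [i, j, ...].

  0. MEM ⇒ go  {2A/2Mu/0Ld/1B | 5r 2w}
  1. BR ⇒ go  {2A/2Mu/0Ld/0B | 3r 2w}
  2. ALU→r9 ⇒ go  {1A/2Mu/0Ld/0B | 1r 1w}
  3. ALU→r7 ⇒ no(RD_PORT)  {1A/2Mu/0Ld/0B | 1r 1w}
  4. MEM ⇒ no(FU)  {1A/2Mu/0Ld/0B | 1r 1w}
  5. ALU→r6 ⇒ no(RD_PORT)  {1A/2Mu/0Ld/0B | 1r 1w}
  6. BR ⇒ no(FU)  {1A/2Mu/0Ld/0B | 1r 1w}

issued = [0, 1, 2]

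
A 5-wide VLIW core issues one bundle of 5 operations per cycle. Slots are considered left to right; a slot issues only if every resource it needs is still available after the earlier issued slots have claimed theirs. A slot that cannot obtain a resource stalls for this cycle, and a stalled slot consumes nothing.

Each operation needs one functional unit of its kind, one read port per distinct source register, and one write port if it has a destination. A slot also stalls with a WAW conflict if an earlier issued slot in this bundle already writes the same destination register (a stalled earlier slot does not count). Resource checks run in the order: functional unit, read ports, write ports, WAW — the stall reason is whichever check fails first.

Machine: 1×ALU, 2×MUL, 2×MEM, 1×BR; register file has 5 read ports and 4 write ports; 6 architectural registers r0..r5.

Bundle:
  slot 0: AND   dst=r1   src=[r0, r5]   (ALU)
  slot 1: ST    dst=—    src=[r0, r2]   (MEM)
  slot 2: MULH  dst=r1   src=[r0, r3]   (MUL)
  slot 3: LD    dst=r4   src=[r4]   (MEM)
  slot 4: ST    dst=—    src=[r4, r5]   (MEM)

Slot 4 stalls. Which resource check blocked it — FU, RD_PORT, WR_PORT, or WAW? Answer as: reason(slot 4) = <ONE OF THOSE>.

reason(slot 4) = FU

  0. ALU→r1 ⇒ go  {0A/2Mu/2Ld/1B | 3r 3w}
  1. MEM ⇒ go  {0A/2Mu/1Ld/1B | 1r 3w}
  2. MUL→r1 ⇒ no(RD_PORT)  {0A/2Mu/1Ld/1B | 1r 3w}
  3. MEM→r4 ⇒ go  {0A/2Mu/0Ld/1B | 0r 2w}
  4. MEM ⇒ no(FU)  {0A/2Mu/0Ld/1B | 0r 2w}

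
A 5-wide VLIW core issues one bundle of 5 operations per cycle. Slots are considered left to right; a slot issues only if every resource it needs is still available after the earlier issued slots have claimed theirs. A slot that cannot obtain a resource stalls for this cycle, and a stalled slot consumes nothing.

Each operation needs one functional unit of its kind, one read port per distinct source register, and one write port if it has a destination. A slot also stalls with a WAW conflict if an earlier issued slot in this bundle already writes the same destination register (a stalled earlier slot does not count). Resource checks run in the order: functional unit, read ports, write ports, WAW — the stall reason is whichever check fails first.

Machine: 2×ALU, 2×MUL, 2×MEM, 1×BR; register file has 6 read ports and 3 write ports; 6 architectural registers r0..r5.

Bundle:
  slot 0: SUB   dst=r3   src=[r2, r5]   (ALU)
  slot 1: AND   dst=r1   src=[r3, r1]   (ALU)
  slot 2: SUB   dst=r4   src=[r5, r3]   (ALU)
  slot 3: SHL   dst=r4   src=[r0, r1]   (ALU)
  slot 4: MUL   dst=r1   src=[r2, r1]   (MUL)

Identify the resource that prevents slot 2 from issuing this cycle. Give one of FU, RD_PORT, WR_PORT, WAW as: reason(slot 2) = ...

reason(slot 2) = FU

#0 ALU src=r2,r5 dispatched  <A:1 Mu:2 Ld:2 B:1 rd:4 wr:2>
#1 ALU src=r3,r1 dispatched  <A:0 Mu:2 Ld:2 B:1 rd:2 wr:1>
#2 ALU src=r5,r3 held:FU  <A:0 Mu:2 Ld:2 B:1 rd:2 wr:1>
#3 ALU src=r0,r1 held:FU  <A:0 Mu:2 Ld:2 B:1 rd:2 wr:1>
#4 MUL src=r2,r1 held:WAW  <A:0 Mu:2 Ld:2 B:1 rd:2 wr:1>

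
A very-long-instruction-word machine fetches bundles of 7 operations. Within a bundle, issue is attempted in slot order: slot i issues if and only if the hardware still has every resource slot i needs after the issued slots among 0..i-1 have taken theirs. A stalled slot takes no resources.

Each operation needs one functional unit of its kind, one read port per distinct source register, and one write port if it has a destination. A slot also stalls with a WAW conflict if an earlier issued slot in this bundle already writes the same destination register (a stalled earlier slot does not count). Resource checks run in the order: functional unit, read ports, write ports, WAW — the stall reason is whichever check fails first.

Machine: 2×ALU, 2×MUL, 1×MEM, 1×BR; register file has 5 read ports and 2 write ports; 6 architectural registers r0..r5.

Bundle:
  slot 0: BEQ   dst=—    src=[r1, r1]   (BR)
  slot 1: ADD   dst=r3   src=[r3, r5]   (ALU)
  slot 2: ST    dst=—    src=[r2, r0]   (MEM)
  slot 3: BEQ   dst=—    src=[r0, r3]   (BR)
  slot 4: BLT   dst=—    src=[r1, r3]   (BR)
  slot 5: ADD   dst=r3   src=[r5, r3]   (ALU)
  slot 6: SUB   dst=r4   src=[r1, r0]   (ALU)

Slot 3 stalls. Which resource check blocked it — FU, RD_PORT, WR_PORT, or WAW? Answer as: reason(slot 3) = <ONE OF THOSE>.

  0. BR ⇒ go  {2A/2Mu/1Ld/0B | 4r 2w}
  1. ALU→r3 ⇒ go  {1A/2Mu/1Ld/0B | 2r 1w}
  2. MEM ⇒ go  {1A/2Mu/0Ld/0B | 0r 1w}
  3. BR ⇒ no(FU)  {1A/2Mu/0Ld/0B | 0r 1w}
  4. BR ⇒ no(FU)  {1A/2Mu/0Ld/0B | 0r 1w}
  5. ALU→r3 ⇒ no(RD_PORT)  {1A/2Mu/0Ld/0B | 0r 1w}
  6. ALU→r4 ⇒ no(RD_PORT)  {1A/2Mu/0Ld/0B | 0r 1w}

reason(slot 3) = FU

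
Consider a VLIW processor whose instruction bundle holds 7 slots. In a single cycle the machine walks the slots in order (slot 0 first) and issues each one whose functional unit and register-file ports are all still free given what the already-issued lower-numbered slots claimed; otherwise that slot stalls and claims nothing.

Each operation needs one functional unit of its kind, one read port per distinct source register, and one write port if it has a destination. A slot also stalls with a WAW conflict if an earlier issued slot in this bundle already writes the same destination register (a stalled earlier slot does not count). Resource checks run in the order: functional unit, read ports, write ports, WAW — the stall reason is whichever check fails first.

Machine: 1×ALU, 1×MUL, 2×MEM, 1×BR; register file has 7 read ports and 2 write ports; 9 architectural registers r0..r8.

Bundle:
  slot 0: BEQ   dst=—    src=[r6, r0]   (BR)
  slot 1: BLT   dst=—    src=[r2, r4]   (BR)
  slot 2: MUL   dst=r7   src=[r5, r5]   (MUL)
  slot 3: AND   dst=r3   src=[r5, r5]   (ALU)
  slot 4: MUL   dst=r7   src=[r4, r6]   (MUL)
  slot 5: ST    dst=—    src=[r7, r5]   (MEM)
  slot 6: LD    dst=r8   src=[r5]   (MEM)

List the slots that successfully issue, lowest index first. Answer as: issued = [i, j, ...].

issued = [0, 2, 3, 5]

#0 BR src=r6,r0 dispatched  <A:1 Mu:1 Ld:2 B:0 rd:5 wr:2>
#1 BR src=r2,r4 held:FU  <A:1 Mu:1 Ld:2 B:0 rd:5 wr:2>
#2 MUL src=r5,r5 dispatched  <A:1 Mu:0 Ld:2 B:0 rd:4 wr:1>
#3 ALU src=r5,r5 dispatched  <A:0 Mu:0 Ld:2 B:0 rd:3 wr:0>
#4 MUL src=r4,r6 held:FU  <A:0 Mu:0 Ld:2 B:0 rd:3 wr:0>
#5 MEM src=r7,r5 dispatched  <A:0 Mu:0 Ld:1 B:0 rd:1 wr:0>
#6 MEM src=r5 held:WR_PORT  <A:0 Mu:0 Ld:1 B:0 rd:1 wr:0>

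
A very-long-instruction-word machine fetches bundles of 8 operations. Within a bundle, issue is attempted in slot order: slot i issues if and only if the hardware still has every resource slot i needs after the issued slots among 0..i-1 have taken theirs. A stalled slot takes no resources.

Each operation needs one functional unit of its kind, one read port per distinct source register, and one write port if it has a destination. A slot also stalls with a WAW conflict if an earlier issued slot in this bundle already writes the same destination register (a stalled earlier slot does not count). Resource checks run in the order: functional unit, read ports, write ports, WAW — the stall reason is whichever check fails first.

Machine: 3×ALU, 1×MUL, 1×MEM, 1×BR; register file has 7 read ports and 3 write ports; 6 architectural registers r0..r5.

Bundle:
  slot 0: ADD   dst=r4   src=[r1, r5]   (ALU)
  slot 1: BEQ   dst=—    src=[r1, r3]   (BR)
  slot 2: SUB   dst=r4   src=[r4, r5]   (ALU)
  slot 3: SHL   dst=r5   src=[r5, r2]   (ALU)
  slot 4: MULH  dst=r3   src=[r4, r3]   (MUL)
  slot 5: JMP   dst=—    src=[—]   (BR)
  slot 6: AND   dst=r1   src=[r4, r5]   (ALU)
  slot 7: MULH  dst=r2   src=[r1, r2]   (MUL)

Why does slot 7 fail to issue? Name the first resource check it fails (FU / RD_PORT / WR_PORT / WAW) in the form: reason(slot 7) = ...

reason(slot 7) = RD_PORT

[0] ALU needs rd=2 wr=1: ok; after: ALU=2 MUL=1 MEM=1 BR=1, R=5, W=2
[1] BR needs rd=2 wr=0: ok; after: ALU=2 MUL=1 MEM=1 BR=0, R=3, W=2
[2] ALU needs rd=2 wr=1: WAW; after: ALU=2 MUL=1 MEM=1 BR=0, R=3, W=2
[3] ALU needs rd=2 wr=1: ok; after: ALU=1 MUL=1 MEM=1 BR=0, R=1, W=1
[4] MUL needs rd=2 wr=1: RD_PORT; after: ALU=1 MUL=1 MEM=1 BR=0, R=1, W=1
[5] BR needs rd=0 wr=0: FU; after: ALU=1 MUL=1 MEM=1 BR=0, R=1, W=1
[6] ALU needs rd=2 wr=1: RD_PORT; after: ALU=1 MUL=1 MEM=1 BR=0, R=1, W=1
[7] MUL needs rd=2 wr=1: RD_PORT; after: ALU=1 MUL=1 MEM=1 BR=0, R=1, W=1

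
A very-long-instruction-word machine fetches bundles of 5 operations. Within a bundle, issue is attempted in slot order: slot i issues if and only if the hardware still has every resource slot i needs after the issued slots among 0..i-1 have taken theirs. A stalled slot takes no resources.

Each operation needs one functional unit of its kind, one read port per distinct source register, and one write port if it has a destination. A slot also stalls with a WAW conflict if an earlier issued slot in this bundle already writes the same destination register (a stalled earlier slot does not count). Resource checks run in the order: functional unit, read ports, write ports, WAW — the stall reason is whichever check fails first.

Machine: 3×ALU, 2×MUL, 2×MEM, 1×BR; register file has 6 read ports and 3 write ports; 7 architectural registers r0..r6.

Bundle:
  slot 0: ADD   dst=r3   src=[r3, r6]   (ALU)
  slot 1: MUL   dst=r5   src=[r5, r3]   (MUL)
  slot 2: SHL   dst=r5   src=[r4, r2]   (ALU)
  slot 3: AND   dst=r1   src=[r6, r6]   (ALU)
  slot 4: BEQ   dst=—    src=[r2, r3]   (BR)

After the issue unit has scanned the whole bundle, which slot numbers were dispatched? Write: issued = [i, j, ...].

issued = [0, 1, 3]

  0. ALU→r3 ⇒ go  {2A/2Mu/2Ld/1B | 4r 2w}
  1. MUL→r5 ⇒ go  {2A/1Mu/2Ld/1B | 2r 1w}
  2. ALU→r5 ⇒ no(WAW)  {2A/1Mu/2Ld/1B | 2r 1w}
  3. ALU→r1 ⇒ go  {1A/1Mu/2Ld/1B | 1r 0w}
  4. BR ⇒ no(RD_PORT)  {1A/1Mu/2Ld/1B | 1r 0w}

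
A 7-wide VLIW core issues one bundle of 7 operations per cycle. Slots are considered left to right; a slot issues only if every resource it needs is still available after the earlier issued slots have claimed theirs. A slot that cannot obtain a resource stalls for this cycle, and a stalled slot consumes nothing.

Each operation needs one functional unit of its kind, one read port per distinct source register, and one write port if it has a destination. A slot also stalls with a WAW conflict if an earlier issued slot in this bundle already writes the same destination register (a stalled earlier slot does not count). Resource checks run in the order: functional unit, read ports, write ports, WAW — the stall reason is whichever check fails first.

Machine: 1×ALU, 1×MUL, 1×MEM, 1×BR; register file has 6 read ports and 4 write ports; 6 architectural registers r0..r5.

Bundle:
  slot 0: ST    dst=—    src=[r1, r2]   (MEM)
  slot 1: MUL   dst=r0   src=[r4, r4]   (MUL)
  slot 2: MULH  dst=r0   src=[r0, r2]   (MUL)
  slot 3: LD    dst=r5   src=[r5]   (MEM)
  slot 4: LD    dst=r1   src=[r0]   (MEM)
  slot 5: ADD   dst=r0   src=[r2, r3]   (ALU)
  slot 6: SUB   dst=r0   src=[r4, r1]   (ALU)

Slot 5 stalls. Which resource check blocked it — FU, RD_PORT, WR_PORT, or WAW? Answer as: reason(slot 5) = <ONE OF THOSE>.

slot 0 (MEM): ISSUE — free A1,Mu1,Ld0,B1 rp4 wp4
slot 1 (MUL): ISSUE — free A1,Mu0,Ld0,B1 rp3 wp3
slot 2 (MUL): stall FU — free A1,Mu0,Ld0,B1 rp3 wp3
slot 3 (MEM): stall FU — free A1,Mu0,Ld0,B1 rp3 wp3
slot 4 (MEM): stall FU — free A1,Mu0,Ld0,B1 rp3 wp3
slot 5 (ALU): stall WAW — free A1,Mu0,Ld0,B1 rp3 wp3
slot 6 (ALU): stall WAW — free A1,Mu0,Ld0,B1 rp3 wp3

reason(slot 5) = WAW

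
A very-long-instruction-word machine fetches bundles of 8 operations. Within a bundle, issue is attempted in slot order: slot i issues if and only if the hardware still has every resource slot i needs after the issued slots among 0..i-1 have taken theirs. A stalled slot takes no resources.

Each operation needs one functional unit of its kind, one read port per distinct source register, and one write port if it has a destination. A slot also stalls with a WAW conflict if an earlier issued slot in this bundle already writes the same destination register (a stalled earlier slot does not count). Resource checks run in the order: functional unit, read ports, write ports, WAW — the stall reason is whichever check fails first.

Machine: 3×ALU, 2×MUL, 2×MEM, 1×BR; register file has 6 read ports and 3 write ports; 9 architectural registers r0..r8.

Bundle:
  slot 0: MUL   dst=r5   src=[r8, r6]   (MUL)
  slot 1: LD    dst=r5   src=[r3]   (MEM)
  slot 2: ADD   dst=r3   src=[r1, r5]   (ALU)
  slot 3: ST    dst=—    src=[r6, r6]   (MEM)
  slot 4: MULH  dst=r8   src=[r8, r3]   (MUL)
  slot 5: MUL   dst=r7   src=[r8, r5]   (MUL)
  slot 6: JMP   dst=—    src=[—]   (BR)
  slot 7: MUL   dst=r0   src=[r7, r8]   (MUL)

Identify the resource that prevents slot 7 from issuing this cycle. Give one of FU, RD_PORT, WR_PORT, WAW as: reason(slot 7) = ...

(0) want 1×MUL +2rd +1wr — yes → AL3|MU1|ME2|BR1|rd4|wr2
(1) want 1×MEM +1rd +1wr — WAW → AL3|MU1|ME2|BR1|rd4|wr2
(2) want 1×ALU +2rd +1wr — yes → AL2|MU1|ME2|BR1|rd2|wr1
(3) want 1×MEM +1rd +0wr — yes → AL2|MU1|ME1|BR1|rd1|wr1
(4) want 1×MUL +2rd +1wr — RD_PORT → AL2|MU1|ME1|BR1|rd1|wr1
(5) want 1×MUL +2rd +1wr — RD_PORT → AL2|MU1|ME1|BR1|rd1|wr1
(6) want 1×BR +0rd +0wr — yes → AL2|MU1|ME1|BR0|rd1|wr1
(7) want 1×MUL +2rd +1wr — RD_PORT → AL2|MU1|ME1|BR0|rd1|wr1

reason(slot 7) = RD_PORT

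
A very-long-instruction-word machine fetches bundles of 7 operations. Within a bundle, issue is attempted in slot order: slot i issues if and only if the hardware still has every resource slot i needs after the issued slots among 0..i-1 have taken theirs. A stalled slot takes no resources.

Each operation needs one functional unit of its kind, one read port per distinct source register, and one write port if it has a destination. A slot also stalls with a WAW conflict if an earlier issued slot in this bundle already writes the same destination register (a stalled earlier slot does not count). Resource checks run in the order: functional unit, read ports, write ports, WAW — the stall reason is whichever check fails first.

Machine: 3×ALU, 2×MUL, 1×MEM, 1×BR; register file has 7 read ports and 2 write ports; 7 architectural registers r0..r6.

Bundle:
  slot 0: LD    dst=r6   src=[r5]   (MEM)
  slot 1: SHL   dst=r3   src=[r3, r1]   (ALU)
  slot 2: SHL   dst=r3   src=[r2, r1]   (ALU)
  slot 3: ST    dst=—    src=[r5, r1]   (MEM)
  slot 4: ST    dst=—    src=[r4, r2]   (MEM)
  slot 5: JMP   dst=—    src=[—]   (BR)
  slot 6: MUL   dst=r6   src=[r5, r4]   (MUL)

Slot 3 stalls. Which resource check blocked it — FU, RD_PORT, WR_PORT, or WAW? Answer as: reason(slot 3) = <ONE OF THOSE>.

  0. MEM→r6 ⇒ go  {3A/2Mu/0Ld/1B | 6r 1w}
  1. ALU→r3 ⇒ go  {2A/2Mu/0Ld/1B | 4r 0w}
  2. ALU→r3 ⇒ no(WR_PORT)  {2A/2Mu/0Ld/1B | 4r 0w}
  3. MEM ⇒ no(FU)  {2A/2Mu/0Ld/1B | 4r 0w}
  4. MEM ⇒ no(FU)  {2A/2Mu/0Ld/1B | 4r 0w}
  5. BR ⇒ go  {2A/2Mu/0Ld/0B | 4r 0w}
  6. MUL→r6 ⇒ no(WR_PORT)  {2A/2Mu/0Ld/0B | 4r 0w}

reason(slot 3) = FU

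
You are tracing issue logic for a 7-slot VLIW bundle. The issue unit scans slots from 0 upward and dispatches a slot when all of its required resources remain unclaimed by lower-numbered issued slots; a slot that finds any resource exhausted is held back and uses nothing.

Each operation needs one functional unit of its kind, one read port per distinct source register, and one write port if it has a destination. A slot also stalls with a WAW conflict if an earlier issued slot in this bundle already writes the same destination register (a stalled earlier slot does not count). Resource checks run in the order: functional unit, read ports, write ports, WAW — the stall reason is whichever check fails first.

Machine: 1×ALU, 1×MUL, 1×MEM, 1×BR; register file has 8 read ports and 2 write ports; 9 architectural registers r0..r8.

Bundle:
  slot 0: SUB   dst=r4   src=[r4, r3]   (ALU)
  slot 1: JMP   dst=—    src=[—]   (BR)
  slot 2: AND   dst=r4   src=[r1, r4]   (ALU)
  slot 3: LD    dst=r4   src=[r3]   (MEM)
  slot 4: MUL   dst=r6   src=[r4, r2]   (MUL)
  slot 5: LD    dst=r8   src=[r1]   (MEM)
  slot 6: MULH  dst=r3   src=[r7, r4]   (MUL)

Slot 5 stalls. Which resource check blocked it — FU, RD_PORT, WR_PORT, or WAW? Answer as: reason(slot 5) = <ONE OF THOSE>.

reason(slot 5) = WR_PORT

#0 ALU src=r4,r3 dispatched  <A:0 Mu:1 Ld:1 B:1 rd:6 wr:1>
#1 BR src=- dispatched  <A:0 Mu:1 Ld:1 B:0 rd:6 wr:1>
#2 ALU src=r1,r4 held:FU  <A:0 Mu:1 Ld:1 B:0 rd:6 wr:1>
#3 MEM src=r3 held:WAW  <A:0 Mu:1 Ld:1 B:0 rd:6 wr:1>
#4 MUL src=r4,r2 dispatched  <A:0 Mu:0 Ld:1 B:0 rd:4 wr:0>
#5 MEM src=r1 held:WR_PORT  <A:0 Mu:0 Ld:1 B:0 rd:4 wr:0>
#6 MUL src=r7,r4 held:FU  <A:0 Mu:0 Ld:1 B:0 rd:4 wr:0>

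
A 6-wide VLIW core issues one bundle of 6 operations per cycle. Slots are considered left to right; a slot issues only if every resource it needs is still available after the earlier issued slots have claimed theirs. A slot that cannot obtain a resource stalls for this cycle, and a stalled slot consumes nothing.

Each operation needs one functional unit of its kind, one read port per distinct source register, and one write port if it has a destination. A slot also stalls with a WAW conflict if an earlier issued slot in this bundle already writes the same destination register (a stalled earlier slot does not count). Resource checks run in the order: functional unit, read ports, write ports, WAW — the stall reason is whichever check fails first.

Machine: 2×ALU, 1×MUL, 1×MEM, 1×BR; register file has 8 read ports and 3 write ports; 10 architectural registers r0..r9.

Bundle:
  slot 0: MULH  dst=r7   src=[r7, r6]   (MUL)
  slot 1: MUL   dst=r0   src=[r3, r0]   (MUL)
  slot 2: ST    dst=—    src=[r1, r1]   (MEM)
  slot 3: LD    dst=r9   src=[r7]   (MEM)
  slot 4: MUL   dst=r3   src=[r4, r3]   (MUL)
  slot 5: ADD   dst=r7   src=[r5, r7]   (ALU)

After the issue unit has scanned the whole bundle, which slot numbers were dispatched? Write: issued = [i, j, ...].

issued = [0, 2]

(0) want 1×MUL +2rd +1wr — yes → AL2|MU0|ME1|BR1|rd6|wr2
(1) want 1×MUL +2rd +1wr — FU → AL2|MU0|ME1|BR1|rd6|wr2
(2) want 1×MEM +1rd +0wr — yes → AL2|MU0|ME0|BR1|rd5|wr2
(3) want 1×MEM +1rd +1wr — FU → AL2|MU0|ME0|BR1|rd5|wr2
(4) want 1×MUL +2rd +1wr — FU → AL2|MU0|ME0|BR1|rd5|wr2
(5) want 1×ALU +2rd +1wr — WAW → AL2|MU0|ME0|BR1|rd5|wr2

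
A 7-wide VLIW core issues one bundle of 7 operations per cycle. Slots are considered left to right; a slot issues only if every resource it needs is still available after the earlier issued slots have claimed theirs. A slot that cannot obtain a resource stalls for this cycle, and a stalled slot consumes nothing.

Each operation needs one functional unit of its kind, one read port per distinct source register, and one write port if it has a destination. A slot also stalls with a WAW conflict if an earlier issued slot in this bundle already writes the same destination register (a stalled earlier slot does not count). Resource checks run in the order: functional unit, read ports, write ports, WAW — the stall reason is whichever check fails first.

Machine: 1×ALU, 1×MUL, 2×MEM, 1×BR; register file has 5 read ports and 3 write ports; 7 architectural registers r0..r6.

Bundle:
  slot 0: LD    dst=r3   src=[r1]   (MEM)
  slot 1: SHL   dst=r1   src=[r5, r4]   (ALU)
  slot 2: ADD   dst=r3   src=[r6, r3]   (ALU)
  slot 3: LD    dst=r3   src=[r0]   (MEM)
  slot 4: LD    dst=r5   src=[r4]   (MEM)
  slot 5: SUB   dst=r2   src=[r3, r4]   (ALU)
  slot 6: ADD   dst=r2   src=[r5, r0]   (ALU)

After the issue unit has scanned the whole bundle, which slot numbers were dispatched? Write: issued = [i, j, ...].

[0] MEM needs rd=1 wr=1: ok; after: ALU=1 MUL=1 MEM=1 BR=1, R=4, W=2
[1] ALU needs rd=2 wr=1: ok; after: ALU=0 MUL=1 MEM=1 BR=1, R=2, W=1
[2] ALU needs rd=2 wr=1: FU; after: ALU=0 MUL=1 MEM=1 BR=1, R=2, W=1
[3] MEM needs rd=1 wr=1: WAW; after: ALU=0 MUL=1 MEM=1 BR=1, R=2, W=1
[4] MEM needs rd=1 wr=1: ok; after: ALU=0 MUL=1 MEM=0 BR=1, R=1, W=0
[5] ALU needs rd=2 wr=1: FU; after: ALU=0 MUL=1 MEM=0 BR=1, R=1, W=0
[6] ALU needs rd=2 wr=1: FU; after: ALU=0 MUL=1 MEM=0 BR=1, R=1, W=0

issued = [0, 1, 4]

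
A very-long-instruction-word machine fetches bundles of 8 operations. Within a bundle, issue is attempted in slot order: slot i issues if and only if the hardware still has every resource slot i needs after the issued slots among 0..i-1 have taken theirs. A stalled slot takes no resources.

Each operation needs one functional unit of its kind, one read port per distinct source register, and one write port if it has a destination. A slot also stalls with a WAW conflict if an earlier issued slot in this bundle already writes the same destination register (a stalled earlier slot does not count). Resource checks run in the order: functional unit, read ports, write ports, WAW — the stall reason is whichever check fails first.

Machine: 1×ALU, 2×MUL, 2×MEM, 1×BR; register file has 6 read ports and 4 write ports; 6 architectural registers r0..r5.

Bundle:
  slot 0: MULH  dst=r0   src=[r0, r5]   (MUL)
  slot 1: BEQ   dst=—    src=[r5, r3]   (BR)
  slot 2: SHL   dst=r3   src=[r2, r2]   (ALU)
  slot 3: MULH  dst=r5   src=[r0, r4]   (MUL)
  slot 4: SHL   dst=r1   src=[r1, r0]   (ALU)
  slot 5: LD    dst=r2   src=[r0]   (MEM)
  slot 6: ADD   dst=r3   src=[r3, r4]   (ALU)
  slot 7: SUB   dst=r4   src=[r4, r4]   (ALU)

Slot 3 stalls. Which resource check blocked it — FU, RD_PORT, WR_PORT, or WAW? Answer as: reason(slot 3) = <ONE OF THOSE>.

slot 0 (MUL): ISSUE — free A1,Mu1,Ld2,B1 rp4 wp3
slot 1 (BR): ISSUE — free A1,Mu1,Ld2,B0 rp2 wp3
slot 2 (ALU): ISSUE — free A0,Mu1,Ld2,B0 rp1 wp2
slot 3 (MUL): stall RD_PORT — free A0,Mu1,Ld2,B0 rp1 wp2
slot 4 (ALU): stall FU — free A0,Mu1,Ld2,B0 rp1 wp2
slot 5 (MEM): ISSUE — free A0,Mu1,Ld1,B0 rp0 wp1
slot 6 (ALU): stall FU — free A0,Mu1,Ld1,B0 rp0 wp1
slot 7 (ALU): stall FU — free A0,Mu1,Ld1,B0 rp0 wp1

reason(slot 3) = RD_PORT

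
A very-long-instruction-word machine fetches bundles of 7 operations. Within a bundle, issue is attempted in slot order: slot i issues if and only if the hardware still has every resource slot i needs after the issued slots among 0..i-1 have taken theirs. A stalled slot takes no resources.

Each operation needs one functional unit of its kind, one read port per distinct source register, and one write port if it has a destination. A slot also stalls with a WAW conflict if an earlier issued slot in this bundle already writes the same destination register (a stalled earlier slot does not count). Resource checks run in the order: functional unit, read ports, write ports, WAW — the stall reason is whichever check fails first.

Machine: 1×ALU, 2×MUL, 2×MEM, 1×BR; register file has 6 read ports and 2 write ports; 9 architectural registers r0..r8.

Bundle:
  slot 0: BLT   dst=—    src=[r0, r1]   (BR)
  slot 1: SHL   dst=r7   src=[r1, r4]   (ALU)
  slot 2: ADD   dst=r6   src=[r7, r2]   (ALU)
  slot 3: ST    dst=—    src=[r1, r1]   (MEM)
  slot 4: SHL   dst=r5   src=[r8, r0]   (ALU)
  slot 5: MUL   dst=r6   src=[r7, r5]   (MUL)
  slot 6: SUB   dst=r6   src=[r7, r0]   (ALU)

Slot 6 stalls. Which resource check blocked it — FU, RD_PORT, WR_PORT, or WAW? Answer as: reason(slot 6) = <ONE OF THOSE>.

reason(slot 6) = FU

#0 BR src=r0,r1 dispatched  <A:1 Mu:2 Ld:2 B:0 rd:4 wr:2>
#1 ALU src=r1,r4 dispatched  <A:0 Mu:2 Ld:2 B:0 rd:2 wr:1>
#2 ALU src=r7,r2 held:FU  <A:0 Mu:2 Ld:2 B:0 rd:2 wr:1>
#3 MEM src=r1,r1 dispatched  <A:0 Mu:2 Ld:1 B:0 rd:1 wr:1>
#4 ALU src=r8,r0 held:FU  <A:0 Mu:2 Ld:1 B:0 rd:1 wr:1>
#5 MUL src=r7,r5 held:RD_PORT  <A:0 Mu:2 Ld:1 B:0 rd:1 wr:1>
#6 ALU src=r7,r0 held:FU  <A:0 Mu:2 Ld:1 B:0 rd:1 wr:1>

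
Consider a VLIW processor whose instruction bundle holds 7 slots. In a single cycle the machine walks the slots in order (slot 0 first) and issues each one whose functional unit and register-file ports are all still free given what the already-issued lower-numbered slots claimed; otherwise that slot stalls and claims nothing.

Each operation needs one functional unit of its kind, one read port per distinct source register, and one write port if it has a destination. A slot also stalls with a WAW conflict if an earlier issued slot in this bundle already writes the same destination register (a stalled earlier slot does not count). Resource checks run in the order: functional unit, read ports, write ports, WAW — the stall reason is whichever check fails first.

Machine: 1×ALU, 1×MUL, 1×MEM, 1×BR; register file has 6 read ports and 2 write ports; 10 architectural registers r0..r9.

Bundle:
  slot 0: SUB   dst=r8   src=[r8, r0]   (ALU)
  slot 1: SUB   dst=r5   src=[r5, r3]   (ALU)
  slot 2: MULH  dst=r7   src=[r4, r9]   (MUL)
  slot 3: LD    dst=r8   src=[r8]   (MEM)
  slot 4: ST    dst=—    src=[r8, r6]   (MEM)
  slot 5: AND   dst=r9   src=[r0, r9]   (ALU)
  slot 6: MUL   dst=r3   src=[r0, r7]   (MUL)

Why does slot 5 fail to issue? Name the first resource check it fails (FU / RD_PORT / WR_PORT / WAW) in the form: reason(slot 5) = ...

  0. ALU→r8 ⇒ go  {0A/1Mu/1Ld/1B | 4r 1w}
  1. ALU→r5 ⇒ no(FU)  {0A/1Mu/1Ld/1B | 4r 1w}
  2. MUL→r7 ⇒ go  {0A/0Mu/1Ld/1B | 2r 0w}
  3. MEM→r8 ⇒ no(WR_PORT)  {0A/0Mu/1Ld/1B | 2r 0w}
  4. MEM ⇒ go  {0A/0Mu/0Ld/1B | 0r 0w}
  5. ALU→r9 ⇒ no(FU)  {0A/0Mu/0Ld/1B | 0r 0w}
  6. MUL→r3 ⇒ no(FU)  {0A/0Mu/0Ld/1B | 0r 0w}

reason(slot 5) = FU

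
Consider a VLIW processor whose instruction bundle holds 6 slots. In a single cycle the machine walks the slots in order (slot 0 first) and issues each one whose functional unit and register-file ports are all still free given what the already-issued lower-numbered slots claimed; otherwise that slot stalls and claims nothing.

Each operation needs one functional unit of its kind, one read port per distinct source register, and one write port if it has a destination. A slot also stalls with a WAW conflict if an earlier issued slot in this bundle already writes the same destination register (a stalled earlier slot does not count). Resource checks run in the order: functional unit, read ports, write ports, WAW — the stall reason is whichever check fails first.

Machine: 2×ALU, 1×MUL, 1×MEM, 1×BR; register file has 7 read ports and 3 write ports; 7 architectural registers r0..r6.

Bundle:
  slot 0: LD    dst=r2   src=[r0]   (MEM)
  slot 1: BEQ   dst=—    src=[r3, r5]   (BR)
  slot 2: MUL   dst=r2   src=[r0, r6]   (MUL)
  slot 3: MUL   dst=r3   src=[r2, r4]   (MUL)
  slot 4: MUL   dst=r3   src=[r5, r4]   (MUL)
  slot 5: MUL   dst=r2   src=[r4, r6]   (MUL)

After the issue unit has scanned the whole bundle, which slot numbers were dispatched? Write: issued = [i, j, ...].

slot 0 (MEM): ISSUE — free A2,Mu1,Ld0,B1 rp6 wp2
slot 1 (BR): ISSUE — free A2,Mu1,Ld0,B0 rp4 wp2
slot 2 (MUL): stall WAW — free A2,Mu1,Ld0,B0 rp4 wp2
slot 3 (MUL): ISSUE — free A2,Mu0,Ld0,B0 rp2 wp1
slot 4 (MUL): stall FU — free A2,Mu0,Ld0,B0 rp2 wp1
slot 5 (MUL): stall FU — free A2,Mu0,Ld0,B0 rp2 wp1

issued = [0, 1, 3]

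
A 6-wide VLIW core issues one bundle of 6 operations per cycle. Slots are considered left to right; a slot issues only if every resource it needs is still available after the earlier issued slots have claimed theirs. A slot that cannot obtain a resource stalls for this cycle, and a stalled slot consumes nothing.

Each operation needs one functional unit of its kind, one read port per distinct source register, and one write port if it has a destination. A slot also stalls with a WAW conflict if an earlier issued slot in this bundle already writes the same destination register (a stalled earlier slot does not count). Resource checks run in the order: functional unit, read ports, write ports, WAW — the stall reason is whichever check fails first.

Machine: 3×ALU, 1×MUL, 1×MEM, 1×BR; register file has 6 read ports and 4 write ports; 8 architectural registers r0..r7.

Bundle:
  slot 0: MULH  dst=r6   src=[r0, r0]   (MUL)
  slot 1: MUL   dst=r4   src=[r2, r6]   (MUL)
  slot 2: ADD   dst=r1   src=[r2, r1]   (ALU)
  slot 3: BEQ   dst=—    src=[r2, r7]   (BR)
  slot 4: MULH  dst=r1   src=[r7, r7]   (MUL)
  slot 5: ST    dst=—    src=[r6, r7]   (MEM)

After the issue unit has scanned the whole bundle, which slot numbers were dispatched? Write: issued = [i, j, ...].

issued = [0, 2, 3]

(0) want 1×MUL +1rd +1wr — yes → AL3|MU0|ME1|BR1|rd5|wr3
(1) want 1×MUL +2rd +1wr — FU → AL3|MU0|ME1|BR1|rd5|wr3
(2) want 1×ALU +2rd +1wr — yes → AL2|MU0|ME1|BR1|rd3|wr2
(3) want 1×BR +2rd +0wr — yes → AL2|MU0|ME1|BR0|rd1|wr2
(4) want 1×MUL +1rd +1wr — FU → AL2|MU0|ME1|BR0|rd1|wr2
(5) want 1×MEM +2rd +0wr — RD_PORT → AL2|MU0|ME1|BR0|rd1|wr2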